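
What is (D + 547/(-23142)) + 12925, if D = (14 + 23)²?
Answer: 330791201/23142 ≈ 14294.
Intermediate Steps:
D = 1369 (D = 37² = 1369)
(D + 547/(-23142)) + 12925 = (1369 + 547/(-23142)) + 12925 = (1369 + 547*(-1/23142)) + 12925 = (1369 - 547/23142) + 12925 = 31680851/23142 + 12925 = 330791201/23142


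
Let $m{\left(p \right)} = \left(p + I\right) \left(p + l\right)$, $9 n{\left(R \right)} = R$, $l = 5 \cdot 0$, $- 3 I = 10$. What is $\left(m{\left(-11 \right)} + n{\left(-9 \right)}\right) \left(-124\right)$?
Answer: $- \frac{58280}{3} \approx -19427.0$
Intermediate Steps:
$I = - \frac{10}{3}$ ($I = \left(- \frac{1}{3}\right) 10 = - \frac{10}{3} \approx -3.3333$)
$l = 0$
$n{\left(R \right)} = \frac{R}{9}$
$m{\left(p \right)} = p \left(- \frac{10}{3} + p\right)$ ($m{\left(p \right)} = \left(p - \frac{10}{3}\right) \left(p + 0\right) = \left(- \frac{10}{3} + p\right) p = p \left(- \frac{10}{3} + p\right)$)
$\left(m{\left(-11 \right)} + n{\left(-9 \right)}\right) \left(-124\right) = \left(\frac{1}{3} \left(-11\right) \left(-10 + 3 \left(-11\right)\right) + \frac{1}{9} \left(-9\right)\right) \left(-124\right) = \left(\frac{1}{3} \left(-11\right) \left(-10 - 33\right) - 1\right) \left(-124\right) = \left(\frac{1}{3} \left(-11\right) \left(-43\right) - 1\right) \left(-124\right) = \left(\frac{473}{3} - 1\right) \left(-124\right) = \frac{470}{3} \left(-124\right) = - \frac{58280}{3}$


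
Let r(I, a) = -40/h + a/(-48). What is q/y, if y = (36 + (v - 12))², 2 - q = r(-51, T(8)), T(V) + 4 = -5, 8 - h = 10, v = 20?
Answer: -291/30976 ≈ -0.0093944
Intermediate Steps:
h = -2 (h = 8 - 1*10 = 8 - 10 = -2)
T(V) = -9 (T(V) = -4 - 5 = -9)
r(I, a) = 20 - a/48 (r(I, a) = -40/(-2) + a/(-48) = -40*(-½) + a*(-1/48) = 20 - a/48)
q = -291/16 (q = 2 - (20 - 1/48*(-9)) = 2 - (20 + 3/16) = 2 - 1*323/16 = 2 - 323/16 = -291/16 ≈ -18.188)
y = 1936 (y = (36 + (20 - 12))² = (36 + 8)² = 44² = 1936)
q/y = -291/16/1936 = -291/16*1/1936 = -291/30976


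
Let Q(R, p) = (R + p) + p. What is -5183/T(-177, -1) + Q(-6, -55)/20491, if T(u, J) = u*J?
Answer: -106225385/3626907 ≈ -29.288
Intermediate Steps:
T(u, J) = J*u
Q(R, p) = R + 2*p
-5183/T(-177, -1) + Q(-6, -55)/20491 = -5183/((-1*(-177))) + (-6 + 2*(-55))/20491 = -5183/177 + (-6 - 110)*(1/20491) = -5183*1/177 - 116*1/20491 = -5183/177 - 116/20491 = -106225385/3626907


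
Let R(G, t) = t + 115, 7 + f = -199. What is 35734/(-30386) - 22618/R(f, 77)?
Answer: -173532869/1458528 ≈ -118.98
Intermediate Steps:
f = -206 (f = -7 - 199 = -206)
R(G, t) = 115 + t
35734/(-30386) - 22618/R(f, 77) = 35734/(-30386) - 22618/(115 + 77) = 35734*(-1/30386) - 22618/192 = -17867/15193 - 22618*1/192 = -17867/15193 - 11309/96 = -173532869/1458528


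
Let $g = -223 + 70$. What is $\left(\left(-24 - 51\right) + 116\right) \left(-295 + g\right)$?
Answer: $-18368$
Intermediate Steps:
$g = -153$
$\left(\left(-24 - 51\right) + 116\right) \left(-295 + g\right) = \left(\left(-24 - 51\right) + 116\right) \left(-295 - 153\right) = \left(-75 + 116\right) \left(-448\right) = 41 \left(-448\right) = -18368$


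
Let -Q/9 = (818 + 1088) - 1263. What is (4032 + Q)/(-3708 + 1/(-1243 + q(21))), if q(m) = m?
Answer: 2144610/4531177 ≈ 0.47330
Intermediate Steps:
Q = -5787 (Q = -9*((818 + 1088) - 1263) = -9*(1906 - 1263) = -9*643 = -5787)
(4032 + Q)/(-3708 + 1/(-1243 + q(21))) = (4032 - 5787)/(-3708 + 1/(-1243 + 21)) = -1755/(-3708 + 1/(-1222)) = -1755/(-3708 - 1/1222) = -1755/(-4531177/1222) = -1755*(-1222/4531177) = 2144610/4531177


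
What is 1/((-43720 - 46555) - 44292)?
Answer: -1/134567 ≈ -7.4312e-6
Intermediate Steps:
1/((-43720 - 46555) - 44292) = 1/(-90275 - 44292) = 1/(-134567) = -1/134567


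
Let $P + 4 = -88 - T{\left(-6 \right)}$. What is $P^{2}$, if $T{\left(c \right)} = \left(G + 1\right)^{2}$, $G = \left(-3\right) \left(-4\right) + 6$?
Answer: $205209$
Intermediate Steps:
$G = 18$ ($G = 12 + 6 = 18$)
$T{\left(c \right)} = 361$ ($T{\left(c \right)} = \left(18 + 1\right)^{2} = 19^{2} = 361$)
$P = -453$ ($P = -4 - 449 = -453$)
$P^{2} = \left(-453\right)^{2} = 205209$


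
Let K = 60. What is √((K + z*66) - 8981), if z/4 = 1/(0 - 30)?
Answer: 33*I*√205/5 ≈ 94.498*I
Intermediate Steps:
z = -2/15 (z = 4/(0 - 30) = 4/(-30) = 4*(-1/30) = -2/15 ≈ -0.13333)
√((K + z*66) - 8981) = √((60 - 2/15*66) - 8981) = √((60 - 44/5) - 8981) = √(256/5 - 8981) = √(-44649/5) = 33*I*√205/5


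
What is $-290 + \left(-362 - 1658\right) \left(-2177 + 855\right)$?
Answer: $2670150$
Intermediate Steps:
$-290 + \left(-362 - 1658\right) \left(-2177 + 855\right) = -290 - -2670440 = -290 + 2670440 = 2670150$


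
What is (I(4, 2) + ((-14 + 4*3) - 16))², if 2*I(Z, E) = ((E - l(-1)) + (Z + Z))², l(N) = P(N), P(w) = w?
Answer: 7225/4 ≈ 1806.3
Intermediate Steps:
l(N) = N
I(Z, E) = (1 + E + 2*Z)²/2 (I(Z, E) = ((E - 1*(-1)) + (Z + Z))²/2 = ((E + 1) + 2*Z)²/2 = ((1 + E) + 2*Z)²/2 = (1 + E + 2*Z)²/2)
(I(4, 2) + ((-14 + 4*3) - 16))² = ((1 + 2 + 2*4)²/2 + ((-14 + 4*3) - 16))² = ((1 + 2 + 8)²/2 + ((-14 + 12) - 16))² = ((½)*11² + (-2 - 16))² = ((½)*121 - 18)² = (121/2 - 18)² = (85/2)² = 7225/4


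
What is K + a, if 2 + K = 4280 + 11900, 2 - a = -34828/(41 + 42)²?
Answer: 111498848/6889 ≈ 16185.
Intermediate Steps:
a = 48606/6889 (a = 2 - (-34828)/((41 + 42)²) = 2 - (-34828)/(83²) = 2 - (-34828)/6889 = 2 - 1*(-34828/6889) = 2 + 34828/6889 = 48606/6889 ≈ 7.0556)
K = 16178 (K = -2 + (4280 + 11900) = -2 + 16180 = 16178)
K + a = 16178 + 48606/6889 = 111498848/6889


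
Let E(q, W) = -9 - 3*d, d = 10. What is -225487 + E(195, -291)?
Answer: -225526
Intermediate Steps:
E(q, W) = -39 (E(q, W) = -9 - 3*10 = -9 - 30 = -39)
-225487 + E(195, -291) = -225487 - 39 = -225526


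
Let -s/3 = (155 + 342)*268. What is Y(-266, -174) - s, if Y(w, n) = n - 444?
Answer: 398970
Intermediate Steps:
Y(w, n) = -444 + n
s = -399588 (s = -3*(155 + 342)*268 = -1491*268 = -3*133196 = -399588)
Y(-266, -174) - s = (-444 - 174) - 1*(-399588) = -618 + 399588 = 398970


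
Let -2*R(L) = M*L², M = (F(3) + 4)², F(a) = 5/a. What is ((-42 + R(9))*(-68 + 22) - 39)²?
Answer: 3808864656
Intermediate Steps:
M = 289/9 (M = (5/3 + 4)² = (17/3)² = 289/9 ≈ 32.111)
R(L) = -289*L²/18
((-42 + R(9))*(-68 + 22) - 39)² = ((-42 - 289/18*9²)*(-68 + 22) - 39)² = ((-42 - 289/18*81)*(-46) - 39)² = ((-42 - 2601/2)*(-46) - 39)² = (-2685/2*(-46) - 39)² = (61755 - 39)² = 61716² = 3808864656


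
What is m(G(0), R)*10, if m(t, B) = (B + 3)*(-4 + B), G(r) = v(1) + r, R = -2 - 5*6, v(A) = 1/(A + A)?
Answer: 10440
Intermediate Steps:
v(A) = 1/(2*A)
R = -32 (R = -2 - 30 = -32)
G(r) = ½ + r (G(r) = (½)/1 + r = (½)*1 + r = ½ + r)
m(t, B) = (-4 + B)*(3 + B) (m(t, B) = (3 + B)*(-4 + B) = (-4 + B)*(3 + B))
m(G(0), R)*10 = (-12 + (-32)² - 1*(-32))*10 = (-12 + 1024 + 32)*10 = 1044*10 = 10440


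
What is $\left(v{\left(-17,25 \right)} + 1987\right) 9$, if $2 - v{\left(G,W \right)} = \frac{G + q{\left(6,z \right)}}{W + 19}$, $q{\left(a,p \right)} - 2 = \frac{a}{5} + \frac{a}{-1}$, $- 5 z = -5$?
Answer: $\frac{358101}{20} \approx 17905.0$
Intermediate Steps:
$z = 1$ ($z = \left(- \frac{1}{5}\right) \left(-5\right) = 1$)
$q{\left(a,p \right)} = 2 - \frac{4 a}{5}$ ($q{\left(a,p \right)} = 2 + \left(\frac{a}{5} + \frac{a}{-1}\right) = 2 + \left(a \frac{1}{5} + a \left(-1\right)\right) = 2 + \left(\frac{a}{5} - a\right) = 2 - \frac{4 a}{5}$)
$v{\left(G,W \right)} = 2 - \frac{- \frac{14}{5} + G}{19 + W}$ ($v{\left(G,W \right)} = 2 - \frac{G + \left(2 - \frac{24}{5}\right)}{W + 19} = 2 - \frac{G + \left(2 - \frac{24}{5}\right)}{19 + W} = 2 - \frac{G - \frac{14}{5}}{19 + W} = 2 - \frac{- \frac{14}{5} + G}{19 + W}$)
$\left(v{\left(-17,25 \right)} + 1987\right) 9 = \left(\frac{\frac{204}{5} - -17 + 2 \cdot 25}{19 + 25} + 1987\right) 9 = \left(\frac{\frac{204}{5} + 17 + 50}{44} + 1987\right) 9 = \left(\frac{1}{44} \cdot \frac{539}{5} + 1987\right) 9 = \left(\frac{49}{20} + 1987\right) 9 = \frac{39789}{20} \cdot 9 = \frac{358101}{20}$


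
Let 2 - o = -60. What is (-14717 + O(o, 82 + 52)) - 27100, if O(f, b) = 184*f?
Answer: -30409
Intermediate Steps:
o = 62 (o = 2 - 1*(-60) = 2 + 60 = 62)
(-14717 + O(o, 82 + 52)) - 27100 = (-14717 + 184*62) - 27100 = (-14717 + 11408) - 27100 = -3309 - 27100 = -30409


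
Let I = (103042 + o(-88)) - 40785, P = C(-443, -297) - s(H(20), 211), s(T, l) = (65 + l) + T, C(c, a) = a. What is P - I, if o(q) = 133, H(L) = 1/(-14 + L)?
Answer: -377779/6 ≈ -62963.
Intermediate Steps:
s(T, l) = 65 + T + l
P = -3439/6 (P = -297 - (65 + 1/(-14 + 20) + 211) = -297 - (65 + 1/6 + 211) = -297 - (65 + ⅙ + 211) = -297 - 1*1657/6 = -297 - 1657/6 = -3439/6 ≈ -573.17)
I = 62390 (I = (103042 + 133) - 40785 = 103175 - 40785 = 62390)
P - I = -3439/6 - 1*62390 = -3439/6 - 62390 = -377779/6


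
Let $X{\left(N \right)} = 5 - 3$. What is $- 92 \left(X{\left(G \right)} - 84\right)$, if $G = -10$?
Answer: $7544$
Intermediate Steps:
$X{\left(N \right)} = 2$
$- 92 \left(X{\left(G \right)} - 84\right) = - 92 \left(2 - 84\right) = \left(-92\right) \left(-82\right) = 7544$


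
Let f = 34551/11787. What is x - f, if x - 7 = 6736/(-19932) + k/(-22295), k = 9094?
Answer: 1450422761132/436496125065 ≈ 3.3229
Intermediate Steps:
f = 11517/3929 (f = 34551*(1/11787) = 11517/3929 ≈ 2.9313)
x = 694811713/111095985 (x = 7 + (6736/(-19932) + 9094/(-22295)) = 7 + (6736*(-1/19932) + 9094*(-1/22295)) = 7 + (-1684/4983 - 9094/22295) = 7 - 82860182/111095985 = 694811713/111095985 ≈ 6.2542)
x - f = 694811713/111095985 - 1*11517/3929 = 694811713/111095985 - 11517/3929 = 1450422761132/436496125065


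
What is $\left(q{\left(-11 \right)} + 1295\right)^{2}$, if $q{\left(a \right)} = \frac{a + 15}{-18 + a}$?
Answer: $\frac{1410077601}{841} \approx 1.6767 \cdot 10^{6}$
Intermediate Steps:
$q{\left(a \right)} = \frac{15 + a}{-18 + a}$
$\left(q{\left(-11 \right)} + 1295\right)^{2} = \left(\frac{15 - 11}{-18 - 11} + 1295\right)^{2} = \left(\frac{1}{-29} \cdot 4 + 1295\right)^{2} = \left(\left(- \frac{1}{29}\right) 4 + 1295\right)^{2} = \left(- \frac{4}{29} + 1295\right)^{2} = \left(\frac{37551}{29}\right)^{2} = \frac{1410077601}{841}$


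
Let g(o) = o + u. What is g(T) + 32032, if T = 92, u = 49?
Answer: 32173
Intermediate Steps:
g(o) = 49 + o (g(o) = o + 49 = 49 + o)
g(T) + 32032 = (49 + 92) + 32032 = 141 + 32032 = 32173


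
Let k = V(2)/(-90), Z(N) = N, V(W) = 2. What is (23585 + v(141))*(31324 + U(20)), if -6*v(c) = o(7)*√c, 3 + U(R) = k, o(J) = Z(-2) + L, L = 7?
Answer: 6648347348/9 - 704722*√141/27 ≈ 7.3840e+8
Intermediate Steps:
o(J) = 5 (o(J) = -2 + 7 = 5)
k = -1/45 (k = 2/(-90) = 2*(-1/90) = -1/45 ≈ -0.022222)
U(R) = -136/45 (U(R) = -3 - 1/45 = -136/45)
v(c) = -5*√c/6
(23585 + v(141))*(31324 + U(20)) = (23585 - 5*√141/6)*(31324 - 136/45) = (23585 - 5*√141/6)*(1409444/45) = 6648347348/9 - 704722*√141/27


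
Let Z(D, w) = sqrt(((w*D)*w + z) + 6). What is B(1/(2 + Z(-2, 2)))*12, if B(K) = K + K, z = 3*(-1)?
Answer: 16/3 - 8*I*sqrt(5)/3 ≈ 5.3333 - 5.9628*I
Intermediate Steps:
z = -3
Z(D, w) = sqrt(3 + D*w**2) (Z(D, w) = sqrt(((w*D)*w - 3) + 6) = sqrt(((D*w)*w - 3) + 6) = sqrt((D*w**2 - 3) + 6) = sqrt((-3 + D*w**2) + 6) = sqrt(3 + D*w**2))
B(K) = 2*K
B(1/(2 + Z(-2, 2)))*12 = (2/(2 + sqrt(3 - 2*2**2)))*12 = (2/(2 + sqrt(3 - 2*4)))*12 = (2/(2 + sqrt(3 - 8)))*12 = (2/(2 + sqrt(-5)))*12 = (2/(2 + I*sqrt(5)))*12 = 24/(2 + I*sqrt(5))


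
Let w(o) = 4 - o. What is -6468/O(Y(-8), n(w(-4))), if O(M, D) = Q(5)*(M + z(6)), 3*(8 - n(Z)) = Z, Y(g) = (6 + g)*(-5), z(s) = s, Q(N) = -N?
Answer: 1617/20 ≈ 80.850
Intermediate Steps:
Y(g) = -30 - 5*g
n(Z) = 8 - Z/3
O(M, D) = -30 - 5*M (O(M, D) = (-1*5)*(M + 6) = -5*(6 + M) = -30 - 5*M)
-6468/O(Y(-8), n(w(-4))) = -6468/(-30 - 5*(-30 - 5*(-8))) = -6468/(-30 - 5*(-30 + 40)) = -6468/(-30 - 5*10) = -6468/(-30 - 50) = -6468/(-80) = -6468*(-1/80) = 1617/20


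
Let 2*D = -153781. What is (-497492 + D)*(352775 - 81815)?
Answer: -155634682200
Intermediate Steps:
D = -153781/2 (D = (½)*(-153781) = -153781/2 ≈ -76891.)
(-497492 + D)*(352775 - 81815) = (-497492 - 153781/2)*(352775 - 81815) = -1148765/2*270960 = -155634682200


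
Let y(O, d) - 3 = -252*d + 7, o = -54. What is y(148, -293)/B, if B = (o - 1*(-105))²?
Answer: 73846/2601 ≈ 28.391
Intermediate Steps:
y(O, d) = 10 - 252*d (y(O, d) = 3 + (-252*d + 7) = 3 + (7 - 252*d) = 10 - 252*d)
B = 2601 (B = (-54 - 1*(-105))² = (-54 + 105)² = 51² = 2601)
y(148, -293)/B = (10 - 252*(-293))/2601 = (10 + 73836)*(1/2601) = 73846*(1/2601) = 73846/2601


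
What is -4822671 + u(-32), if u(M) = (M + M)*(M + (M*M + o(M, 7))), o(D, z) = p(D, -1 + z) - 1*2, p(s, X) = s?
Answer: -4883983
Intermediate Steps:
o(D, z) = -2 + D (o(D, z) = D - 1*2 = D - 2 = -2 + D)
u(M) = 2*M*(-2 + M² + 2*M) (u(M) = (M + M)*(M + (M*M + (-2 + M))) = (2*M)*(M + (M² + (-2 + M))) = (2*M)*(M + (-2 + M + M²)) = (2*M)*(-2 + M² + 2*M) = 2*M*(-2 + M² + 2*M))
-4822671 + u(-32) = -4822671 + 2*(-32)*(-2 + (-32)² + 2*(-32)) = -4822671 + 2*(-32)*(-2 + 1024 - 64) = -4822671 + 2*(-32)*958 = -4822671 - 61312 = -4883983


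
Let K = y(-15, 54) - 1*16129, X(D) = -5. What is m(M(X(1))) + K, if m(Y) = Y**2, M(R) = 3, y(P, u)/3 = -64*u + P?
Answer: -26533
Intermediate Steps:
y(P, u) = -192*u + 3*P (y(P, u) = 3*(-64*u + P) = 3*(P - 64*u) = -192*u + 3*P)
K = -26542 (K = (-192*54 + 3*(-15)) - 1*16129 = (-10368 - 45) - 16129 = -10413 - 16129 = -26542)
m(M(X(1))) + K = 3**2 - 26542 = 9 - 26542 = -26533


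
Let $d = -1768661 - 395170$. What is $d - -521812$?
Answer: $-1642019$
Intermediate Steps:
$d = -2163831$ ($d = -1768661 - 395170 = -2163831$)
$d - -521812 = -2163831 - -521812 = -2163831 + 521812 = -1642019$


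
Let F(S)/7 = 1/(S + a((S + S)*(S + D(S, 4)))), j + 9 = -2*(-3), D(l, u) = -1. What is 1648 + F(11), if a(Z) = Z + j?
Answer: 375751/228 ≈ 1648.0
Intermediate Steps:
j = -3 (j = -9 - 2*(-3) = -9 + 6 = -3)
a(Z) = -3 + Z (a(Z) = Z - 3 = -3 + Z)
F(S) = 7/(-3 + S + 2*S*(-1 + S)) (F(S) = 7/(S + (-3 + (S + S)*(S - 1))) = 7/(S + (-3 + (2*S)*(-1 + S))) = 7/(S + (-3 + 2*S*(-1 + S))) = 7/(-3 + S + 2*S*(-1 + S)))
1648 + F(11) = 1648 + 7/(-3 - 1*11 + 2*11**2) = 1648 + 7/(-3 - 11 + 2*121) = 1648 + 7/(-3 - 11 + 242) = 1648 + 7/228 = 375751/228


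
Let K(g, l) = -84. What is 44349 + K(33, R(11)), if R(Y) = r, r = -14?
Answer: 44265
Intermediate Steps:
R(Y) = -14
44349 + K(33, R(11)) = 44349 - 84 = 44265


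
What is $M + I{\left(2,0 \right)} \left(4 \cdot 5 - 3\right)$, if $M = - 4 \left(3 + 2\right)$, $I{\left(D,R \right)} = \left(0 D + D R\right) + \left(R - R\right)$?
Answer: $-20$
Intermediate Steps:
$I{\left(D,R \right)} = D R$ ($I{\left(D,R \right)} = \left(0 + D R\right) + 0 = D R + 0 = D R$)
$M = -20$ ($M = \left(-4\right) 5 = -20$)
$M + I{\left(2,0 \right)} \left(4 \cdot 5 - 3\right) = -20 + 2 \cdot 0 \left(4 \cdot 5 - 3\right) = -20 + 0 \left(20 - 3\right) = -20 + 0 \cdot 17 = -20 + 0 = -20$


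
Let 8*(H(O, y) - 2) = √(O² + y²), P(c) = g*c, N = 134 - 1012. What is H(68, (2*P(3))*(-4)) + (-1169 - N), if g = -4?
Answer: -289 + √865/2 ≈ -274.29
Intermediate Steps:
N = -878
P(c) = -4*c
H(O, y) = 2 + √(O² + y²)/8
H(68, (2*P(3))*(-4)) + (-1169 - N) = (2 + √(68² + ((2*(-4*3))*(-4))²)/8) + (-1169 - 1*(-878)) = (2 + √(4624 + ((2*(-12))*(-4))²)/8) + (-1169 + 878) = (2 + √(4624 + (-24*(-4))²)/8) - 291 = (2 + √(4624 + 96²)/8) - 291 = (2 + √(4624 + 9216)/8) - 291 = (2 + √13840/8) - 291 = (2 + (4*√865)/8) - 291 = (2 + √865/2) - 291 = -289 + √865/2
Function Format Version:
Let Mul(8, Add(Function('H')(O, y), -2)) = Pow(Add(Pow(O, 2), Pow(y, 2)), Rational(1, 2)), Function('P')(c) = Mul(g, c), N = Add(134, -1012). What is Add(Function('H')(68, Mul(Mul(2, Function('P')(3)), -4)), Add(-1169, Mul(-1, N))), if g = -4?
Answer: Add(-289, Mul(Rational(1, 2), Pow(865, Rational(1, 2)))) ≈ -274.29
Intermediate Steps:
N = -878
Function('P')(c) = Mul(-4, c)
Function('H')(O, y) = Add(2, Mul(Rational(1, 8), Pow(Add(Pow(O, 2), Pow(y, 2)), Rational(1, 2))))
Add(Function('H')(68, Mul(Mul(2, Function('P')(3)), -4)), Add(-1169, Mul(-1, N))) = Add(Add(2, Mul(Rational(1, 8), Pow(Add(Pow(68, 2), Pow(Mul(Mul(2, Mul(-4, 3)), -4), 2)), Rational(1, 2)))), Add(-1169, Mul(-1, -878))) = Add(Add(2, Mul(Rational(1, 8), Pow(Add(4624, Pow(Mul(Mul(2, -12), -4), 2)), Rational(1, 2)))), Add(-1169, 878)) = Add(Add(2, Mul(Rational(1, 8), Pow(Add(4624, Pow(Mul(-24, -4), 2)), Rational(1, 2)))), -291) = Add(Add(2, Mul(Rational(1, 8), Pow(Add(4624, Pow(96, 2)), Rational(1, 2)))), -291) = Add(Add(2, Mul(Rational(1, 8), Pow(Add(4624, 9216), Rational(1, 2)))), -291) = Add(Add(2, Mul(Rational(1, 8), Pow(13840, Rational(1, 2)))), -291) = Add(Add(2, Mul(Rational(1, 8), Mul(4, Pow(865, Rational(1, 2))))), -291) = Add(Add(2, Mul(Rational(1, 2), Pow(865, Rational(1, 2)))), -291) = Add(-289, Mul(Rational(1, 2), Pow(865, Rational(1, 2))))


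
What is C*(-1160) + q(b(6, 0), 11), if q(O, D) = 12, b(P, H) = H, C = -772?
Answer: 895532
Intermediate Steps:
C*(-1160) + q(b(6, 0), 11) = -772*(-1160) + 12 = 895520 + 12 = 895532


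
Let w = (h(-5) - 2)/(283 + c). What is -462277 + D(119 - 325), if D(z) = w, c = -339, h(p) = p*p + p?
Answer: -12943765/28 ≈ -4.6228e+5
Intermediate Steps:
h(p) = p + p² (h(p) = p² + p = p + p²)
w = -9/28 (w = (-5*(1 - 5) - 2)/(283 - 339) = (-5*(-4) - 2)/(-56) = (20 - 2)*(-1/56) = 18*(-1/56) = -9/28 ≈ -0.32143)
D(z) = -9/28
-462277 + D(119 - 325) = -462277 - 9/28 = -12943765/28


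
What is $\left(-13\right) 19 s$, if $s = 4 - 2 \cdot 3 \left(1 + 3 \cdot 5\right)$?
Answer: $22724$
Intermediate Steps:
$s = -92$ ($s = 4 - 6 \left(1 + 15\right) = 4 - 6 \cdot 16 = 4 - 96 = -92$)
$\left(-13\right) 19 s = \left(-13\right) 19 \left(-92\right) = \left(-247\right) \left(-92\right) = 22724$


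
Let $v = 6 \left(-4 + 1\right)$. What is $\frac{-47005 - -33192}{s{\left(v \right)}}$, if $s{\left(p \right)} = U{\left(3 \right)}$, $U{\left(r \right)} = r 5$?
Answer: $- \frac{13813}{15} \approx -920.87$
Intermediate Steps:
$v = -18$ ($v = 6 \left(-3\right) = -18$)
$U{\left(r \right)} = 5 r$
$s{\left(p \right)} = 15$ ($s{\left(p \right)} = 5 \cdot 3 = 15$)
$\frac{-47005 - -33192}{s{\left(v \right)}} = \frac{-47005 - -33192}{15} = \left(-47005 + 33192\right) \frac{1}{15} = \left(-13813\right) \frac{1}{15} = - \frac{13813}{15}$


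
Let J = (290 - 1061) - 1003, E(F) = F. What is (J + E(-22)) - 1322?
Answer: -3118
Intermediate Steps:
J = -1774 (J = -771 - 1003 = -1774)
(J + E(-22)) - 1322 = (-1774 - 22) - 1322 = -1796 - 1322 = -3118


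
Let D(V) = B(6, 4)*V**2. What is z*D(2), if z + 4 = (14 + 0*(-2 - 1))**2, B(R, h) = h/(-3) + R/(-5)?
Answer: -9728/5 ≈ -1945.6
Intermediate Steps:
B(R, h) = -h/3 - R/5 (B(R, h) = h*(-1/3) + R*(-1/5) = -h/3 - R/5)
z = 192 (z = -4 + (14 + 0*(-2 - 1))**2 = -4 + (14 + 0*(-3))**2 = -4 + (14 + 0)**2 = -4 + 14**2 = -4 + 196 = 192)
D(V) = -38*V**2/15 (D(V) = (-1/3*4 - 1/5*6)*V**2 = (-4/3 - 6/5)*V**2 = -38*V**2/15)
z*D(2) = 192*(-38/15*2**2) = 192*(-38/15*4) = 192*(-152/15) = -9728/5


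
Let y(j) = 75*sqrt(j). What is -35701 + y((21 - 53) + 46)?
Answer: -35701 + 75*sqrt(14) ≈ -35420.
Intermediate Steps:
-35701 + y((21 - 53) + 46) = -35701 + 75*sqrt((21 - 53) + 46) = -35701 + 75*sqrt(-32 + 46) = -35701 + 75*sqrt(14)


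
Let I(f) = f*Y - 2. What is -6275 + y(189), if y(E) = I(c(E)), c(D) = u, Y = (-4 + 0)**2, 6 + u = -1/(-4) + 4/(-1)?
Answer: -6433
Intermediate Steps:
u = -39/4 (u = -6 + (-1/(-4) + 4/(-1)) = -6 + (-1*(-1/4) + 4*(-1)) = -6 + (1/4 - 4) = -6 - 15/4 = -39/4 ≈ -9.7500)
Y = 16 (Y = (-4)**2 = 16)
c(D) = -39/4
I(f) = -2 + 16*f (I(f) = f*16 - 2 = 16*f - 2 = -2 + 16*f)
y(E) = -158 (y(E) = -2 + 16*(-39/4) = -2 - 156 = -158)
-6275 + y(189) = -6275 - 158 = -6433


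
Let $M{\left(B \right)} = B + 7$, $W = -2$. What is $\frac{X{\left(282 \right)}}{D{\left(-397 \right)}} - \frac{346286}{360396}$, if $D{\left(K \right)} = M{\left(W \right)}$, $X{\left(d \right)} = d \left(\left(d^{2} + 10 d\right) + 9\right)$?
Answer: $\frac{4184835676393}{900990} \approx 4.6447 \cdot 10^{6}$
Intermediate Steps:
$X{\left(d \right)} = d \left(9 + d^{2} + 10 d\right)$
$M{\left(B \right)} = 7 + B$
$D{\left(K \right)} = 5$ ($D{\left(K \right)} = 7 - 2 = 5$)
$\frac{X{\left(282 \right)}}{D{\left(-397 \right)}} - \frac{346286}{360396} = \frac{282 \left(9 + 282^{2} + 10 \cdot 282\right)}{5} - \frac{346286}{360396} = 282 \left(9 + 79524 + 2820\right) \frac{1}{5} - \frac{173143}{180198} = 282 \cdot 82353 \cdot \frac{1}{5} - \frac{173143}{180198} = 23223546 \cdot \frac{1}{5} - \frac{173143}{180198} = \frac{23223546}{5} - \frac{173143}{180198} = \frac{4184835676393}{900990}$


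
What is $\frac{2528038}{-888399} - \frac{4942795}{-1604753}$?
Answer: $\frac{334297570591}{1425660960447} \approx 0.23449$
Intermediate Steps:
$\frac{2528038}{-888399} - \frac{4942795}{-1604753} = 2528038 \left(- \frac{1}{888399}\right) - - \frac{4942795}{1604753} = - \frac{2528038}{888399} + \frac{4942795}{1604753} = \frac{334297570591}{1425660960447}$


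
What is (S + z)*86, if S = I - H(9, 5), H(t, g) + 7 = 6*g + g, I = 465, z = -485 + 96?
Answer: 4128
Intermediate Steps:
z = -389
H(t, g) = -7 + 7*g (H(t, g) = -7 + (6*g + g) = -7 + 7*g)
S = 437 (S = 465 - (-7 + 7*5) = 465 - (-7 + 35) = 465 - 1*28 = 465 - 28 = 437)
(S + z)*86 = (437 - 389)*86 = 48*86 = 4128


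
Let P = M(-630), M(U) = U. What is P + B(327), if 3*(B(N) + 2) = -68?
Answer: -1964/3 ≈ -654.67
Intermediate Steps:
P = -630
B(N) = -74/3 (B(N) = -2 + (1/3)*(-68) = -2 - 68/3 = -74/3)
P + B(327) = -630 - 74/3 = -1964/3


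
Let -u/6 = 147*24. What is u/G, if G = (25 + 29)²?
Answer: -196/27 ≈ -7.2593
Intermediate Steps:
G = 2916 (G = 54² = 2916)
u = -21168 (u = -882*24 = -6*3528 = -21168)
u/G = -21168/2916 = -21168*1/2916 = -196/27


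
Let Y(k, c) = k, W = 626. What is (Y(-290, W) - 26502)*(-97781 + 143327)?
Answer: -1220268432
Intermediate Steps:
(Y(-290, W) - 26502)*(-97781 + 143327) = (-290 - 26502)*(-97781 + 143327) = -26792*45546 = -1220268432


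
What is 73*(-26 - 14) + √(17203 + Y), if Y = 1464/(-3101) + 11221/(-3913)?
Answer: -2920 + 27*√70895633694158/1733459 ≈ -2788.9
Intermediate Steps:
Y = -5789279/1733459 (Y = 1464*(-1/3101) + 11221*(-1/3913) = -1464/3101 - 1603/559 = -5789279/1733459 ≈ -3.3397)
73*(-26 - 14) + √(17203 + Y) = 73*(-26 - 14) + √(17203 - 5789279/1733459) = 73*(-40) + √(29814905898/1733459) = -2920 + 27*√70895633694158/1733459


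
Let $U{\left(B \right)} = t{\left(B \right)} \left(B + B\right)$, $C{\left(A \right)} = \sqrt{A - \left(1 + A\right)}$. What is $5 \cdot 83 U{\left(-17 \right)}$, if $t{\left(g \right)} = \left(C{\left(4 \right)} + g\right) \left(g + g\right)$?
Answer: $-8155580 + 479740 i \approx -8.1556 \cdot 10^{6} + 4.7974 \cdot 10^{5} i$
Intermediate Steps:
$C{\left(A \right)} = i$ ($C{\left(A \right)} = \sqrt{-1} = i$)
$t{\left(g \right)} = 2 g \left(i + g\right)$ ($t{\left(g \right)} = \left(i + g\right) \left(g + g\right) = \left(i + g\right) 2 g = 2 g \left(i + g\right)$)
$U{\left(B \right)} = 4 B^{2} \left(i + B\right)$ ($U{\left(B \right)} = 2 B \left(i + B\right) \left(B + B\right) = 2 B \left(i + B\right) 2 B = 4 B^{2} \left(i + B\right)$)
$5 \cdot 83 U{\left(-17 \right)} = 5 \cdot 83 \cdot 4 \left(-17\right)^{2} \left(i - 17\right) = 415 \cdot 4 \cdot 289 \left(-17 + i\right) = 415 \left(-19652 + 1156 i\right) = -8155580 + 479740 i$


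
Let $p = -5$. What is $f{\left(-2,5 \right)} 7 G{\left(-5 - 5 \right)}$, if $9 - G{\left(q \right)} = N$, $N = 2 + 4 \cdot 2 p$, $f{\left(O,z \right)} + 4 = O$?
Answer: $-1974$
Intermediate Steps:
$f{\left(O,z \right)} = -4 + O$
$N = -38$ ($N = 2 + 4 \cdot 2 \left(-5\right) = 2 + 8 \left(-5\right) = 2 - 40 = -38$)
$G{\left(q \right)} = 47$ ($G{\left(q \right)} = 9 - -38 = 9 + 38 = 47$)
$f{\left(-2,5 \right)} 7 G{\left(-5 - 5 \right)} = \left(-4 - 2\right) 7 \cdot 47 = \left(-6\right) 7 \cdot 47 = \left(-42\right) 47 = -1974$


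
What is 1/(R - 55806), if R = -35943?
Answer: -1/91749 ≈ -1.0899e-5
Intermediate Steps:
1/(R - 55806) = 1/(-35943 - 55806) = 1/(-91749) = -1/91749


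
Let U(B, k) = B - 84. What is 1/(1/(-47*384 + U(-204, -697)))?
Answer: -18336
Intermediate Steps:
U(B, k) = -84 + B
1/(1/(-47*384 + U(-204, -697))) = 1/(1/(-47*384 + (-84 - 204))) = 1/(1/(-18048 - 288)) = 1/(1/(-18336)) = 1/(-1/18336) = -18336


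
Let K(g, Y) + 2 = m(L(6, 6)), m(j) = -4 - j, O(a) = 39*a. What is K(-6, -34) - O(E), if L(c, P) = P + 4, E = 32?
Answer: -1264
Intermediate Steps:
L(c, P) = 4 + P
K(g, Y) = -16 (K(g, Y) = -2 + (-4 - (4 + 6)) = -2 + (-4 - 1*10) = -2 + (-4 - 10) = -2 - 14 = -16)
K(-6, -34) - O(E) = -16 - 39*32 = -16 - 1*1248 = -16 - 1248 = -1264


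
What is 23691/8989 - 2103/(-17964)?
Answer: 148162997/53826132 ≈ 2.7526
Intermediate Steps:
23691/8989 - 2103/(-17964) = 23691*(1/8989) - 2103*(-1/17964) = 23691/8989 + 701/5988 = 148162997/53826132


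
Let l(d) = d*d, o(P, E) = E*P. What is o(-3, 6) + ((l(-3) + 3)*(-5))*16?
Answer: -978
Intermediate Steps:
l(d) = d²
o(-3, 6) + ((l(-3) + 3)*(-5))*16 = 6*(-3) + (((-3)² + 3)*(-5))*16 = -18 + ((9 + 3)*(-5))*16 = -18 + (12*(-5))*16 = -18 - 60*16 = -18 - 960 = -978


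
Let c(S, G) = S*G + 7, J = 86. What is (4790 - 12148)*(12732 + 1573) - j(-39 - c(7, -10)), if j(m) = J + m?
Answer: -105256300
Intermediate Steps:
c(S, G) = 7 + G*S (c(S, G) = G*S + 7 = 7 + G*S)
j(m) = 86 + m
(4790 - 12148)*(12732 + 1573) - j(-39 - c(7, -10)) = (4790 - 12148)*(12732 + 1573) - (86 + (-39 - (7 - 10*7))) = -7358*14305 - (86 + (-39 - (7 - 70))) = -105256190 - (86 + (-39 - 1*(-63))) = -105256190 - (86 + (-39 + 63)) = -105256190 - (86 + 24) = -105256190 - 1*110 = -105256190 - 110 = -105256300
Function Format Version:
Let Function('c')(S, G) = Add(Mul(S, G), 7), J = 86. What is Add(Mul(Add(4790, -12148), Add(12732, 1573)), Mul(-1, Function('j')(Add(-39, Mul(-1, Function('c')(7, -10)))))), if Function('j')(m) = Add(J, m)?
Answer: -105256300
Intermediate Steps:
Function('c')(S, G) = Add(7, Mul(G, S)) (Function('c')(S, G) = Add(Mul(G, S), 7) = Add(7, Mul(G, S)))
Function('j')(m) = Add(86, m)
Add(Mul(Add(4790, -12148), Add(12732, 1573)), Mul(-1, Function('j')(Add(-39, Mul(-1, Function('c')(7, -10)))))) = Add(Mul(Add(4790, -12148), Add(12732, 1573)), Mul(-1, Add(86, Add(-39, Mul(-1, Add(7, Mul(-10, 7))))))) = Add(Mul(-7358, 14305), Mul(-1, Add(86, Add(-39, Mul(-1, Add(7, -70)))))) = Add(-105256190, Mul(-1, Add(86, Add(-39, Mul(-1, -63))))) = Add(-105256190, Mul(-1, Add(86, Add(-39, 63)))) = Add(-105256190, Mul(-1, Add(86, 24))) = Add(-105256190, Mul(-1, 110)) = Add(-105256190, -110) = -105256300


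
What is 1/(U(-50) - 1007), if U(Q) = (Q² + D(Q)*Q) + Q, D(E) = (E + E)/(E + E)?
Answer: 1/1393 ≈ 0.00071787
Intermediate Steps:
D(E) = 1 (D(E) = (2*E)/((2*E)) = (2*E)*(1/(2*E)) = 1)
U(Q) = Q² + 2*Q (U(Q) = (Q² + 1*Q) + Q = (Q² + Q) + Q = (Q + Q²) + Q = Q² + 2*Q)
1/(U(-50) - 1007) = 1/(-50*(2 - 50) - 1007) = 1/(-50*(-48) - 1007) = 1/(2400 - 1007) = 1/1393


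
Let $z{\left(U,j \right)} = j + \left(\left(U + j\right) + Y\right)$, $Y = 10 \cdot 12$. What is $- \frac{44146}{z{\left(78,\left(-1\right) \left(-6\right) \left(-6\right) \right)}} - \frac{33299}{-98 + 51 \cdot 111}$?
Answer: $- \frac{124889936}{350469} \approx -356.35$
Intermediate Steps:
$Y = 120$
$z{\left(U,j \right)} = 120 + U + 2 j$ ($z{\left(U,j \right)} = j + \left(\left(U + j\right) + 120\right) = j + \left(120 + U + j\right) = 120 + U + 2 j$)
$- \frac{44146}{z{\left(78,\left(-1\right) \left(-6\right) \left(-6\right) \right)}} - \frac{33299}{-98 + 51 \cdot 111} = - \frac{44146}{120 + 78 + 2 \left(-1\right) \left(-6\right) \left(-6\right)} - \frac{33299}{-98 + 51 \cdot 111} = - \frac{44146}{120 + 78 + 2 \cdot 6 \left(-6\right)} - \frac{33299}{-98 + 5661} = - \frac{44146}{120 + 78 + 2 \left(-36\right)} - \frac{33299}{5563} = - \frac{44146}{120 + 78 - 72} - \frac{33299}{5563} = - \frac{44146}{126} - \frac{33299}{5563} = \left(-44146\right) \frac{1}{126} - \frac{33299}{5563} = - \frac{22073}{63} - \frac{33299}{5563} = - \frac{124889936}{350469}$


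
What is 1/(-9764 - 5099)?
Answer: -1/14863 ≈ -6.7281e-5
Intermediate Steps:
1/(-9764 - 5099) = 1/(-14863) = -1/14863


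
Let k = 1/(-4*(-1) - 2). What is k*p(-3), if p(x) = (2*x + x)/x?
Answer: 3/2 ≈ 1.5000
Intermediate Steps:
k = ½ (k = 1/(4 - 2) = 1/2 = ½ ≈ 0.50000)
p(x) = 3 (p(x) = (3*x)/x = 3)
k*p(-3) = (½)*3 = 3/2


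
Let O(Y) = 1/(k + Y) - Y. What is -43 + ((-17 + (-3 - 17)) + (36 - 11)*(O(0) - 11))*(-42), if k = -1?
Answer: 14111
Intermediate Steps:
O(Y) = 1/(-1 + Y) - Y
-43 + ((-17 + (-3 - 17)) + (36 - 11)*(O(0) - 11))*(-42) = -43 + ((-17 + (-3 - 17)) + (36 - 11)*((1 + 0 - 1*0²)/(-1 + 0) - 11))*(-42) = -43 + ((-17 - 20) + 25*((1 + 0 - 1*0)/(-1) - 11))*(-42) = -43 + (-37 + 25*(-(1 + 0 + 0) - 11))*(-42) = -43 + (-37 + 25*(-1*1 - 11))*(-42) = -43 + (-37 + 25*(-1 - 11))*(-42) = -43 + (-37 + 25*(-12))*(-42) = -43 + (-37 - 300)*(-42) = -43 - 337*(-42) = -43 + 14154 = 14111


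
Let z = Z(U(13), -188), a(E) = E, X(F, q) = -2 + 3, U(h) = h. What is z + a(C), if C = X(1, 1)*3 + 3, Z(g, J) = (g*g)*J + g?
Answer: -31753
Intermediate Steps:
X(F, q) = 1
Z(g, J) = g + J*g**2 (Z(g, J) = g**2*J + g = J*g**2 + g = g + J*g**2)
C = 6 (C = 1*3 + 3 = 3 + 3 = 6)
z = -31759 (z = 13*(1 - 188*13) = 13*(1 - 2444) = 13*(-2443) = -31759)
z + a(C) = -31759 + 6 = -31753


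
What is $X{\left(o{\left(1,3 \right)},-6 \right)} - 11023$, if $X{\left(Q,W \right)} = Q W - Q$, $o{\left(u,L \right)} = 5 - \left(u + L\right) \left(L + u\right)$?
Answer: $-10946$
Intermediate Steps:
$o{\left(u,L \right)} = 5 - \left(L + u\right)^{2}$ ($o{\left(u,L \right)} = 5 - \left(L + u\right) \left(L + u\right) = 5 - \left(L + u\right)^{2}$)
$X{\left(Q,W \right)} = - Q + Q W$
$X{\left(o{\left(1,3 \right)},-6 \right)} - 11023 = \left(5 - \left(3 + 1\right)^{2}\right) \left(-1 - 6\right) - 11023 = \left(5 - 4^{2}\right) \left(-7\right) - 11023 = \left(5 - 16\right) \left(-7\right) - 11023 = \left(-11\right) \left(-7\right) - 11023 = 77 - 11023 = -10946$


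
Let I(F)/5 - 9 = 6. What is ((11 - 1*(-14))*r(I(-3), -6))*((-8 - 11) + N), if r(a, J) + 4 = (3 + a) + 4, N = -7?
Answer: -50700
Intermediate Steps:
I(F) = 75 (I(F) = 45 + 5*6 = 45 + 30 = 75)
r(a, J) = 3 + a (r(a, J) = -4 + ((3 + a) + 4) = -4 + (7 + a) = 3 + a)
((11 - 1*(-14))*r(I(-3), -6))*((-8 - 11) + N) = ((11 - 1*(-14))*(3 + 75))*((-8 - 11) - 7) = ((11 + 14)*78)*(-19 - 7) = (25*78)*(-26) = 1950*(-26) = -50700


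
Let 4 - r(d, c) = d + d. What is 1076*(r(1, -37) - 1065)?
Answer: -1143788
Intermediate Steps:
r(d, c) = 4 - 2*d (r(d, c) = 4 - (d + d) = 4 - 2*d)
1076*(r(1, -37) - 1065) = 1076*((4 - 2*1) - 1065) = 1076*((4 - 2) - 1065) = 1076*(2 - 1065) = 1076*(-1063) = -1143788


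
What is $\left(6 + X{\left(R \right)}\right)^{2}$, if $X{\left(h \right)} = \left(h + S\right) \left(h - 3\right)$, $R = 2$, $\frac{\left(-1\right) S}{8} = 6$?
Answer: $2704$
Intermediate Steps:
$S = -48$ ($S = \left(-8\right) 6 = -48$)
$X{\left(h \right)} = \left(-48 + h\right) \left(-3 + h\right)$ ($X{\left(h \right)} = \left(h - 48\right) \left(h - 3\right) = \left(-48 + h\right) \left(-3 + h\right)$)
$\left(6 + X{\left(R \right)}\right)^{2} = \left(6 + \left(144 + 2^{2} - 102\right)\right)^{2} = \left(6 + \left(144 + 4 - 102\right)\right)^{2} = \left(6 + 46\right)^{2} = 52^{2} = 2704$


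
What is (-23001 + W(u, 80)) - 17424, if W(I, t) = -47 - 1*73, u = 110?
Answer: -40545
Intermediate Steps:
W(I, t) = -120 (W(I, t) = -47 - 73 = -120)
(-23001 + W(u, 80)) - 17424 = (-23001 - 120) - 17424 = -23121 - 17424 = -40545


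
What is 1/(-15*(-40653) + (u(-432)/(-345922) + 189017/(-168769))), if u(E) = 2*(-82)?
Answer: 29190455009/17800160833482876 ≈ 1.6399e-6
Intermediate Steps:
u(E) = -164
1/(-15*(-40653) + (u(-432)/(-345922) + 189017/(-168769))) = 1/(-15*(-40653) + (-164/(-345922) + 189017/(-168769))) = 1/(609795 + (-164*(-1/345922) + 189017*(-1/168769))) = 1/(609795 + (82/172961 - 189017/168769)) = 1/(609795 - 32678730279/29190455009) = 1/(17800160833482876/29190455009) = 29190455009/17800160833482876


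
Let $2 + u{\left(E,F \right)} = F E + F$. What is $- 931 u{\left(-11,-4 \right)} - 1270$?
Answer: $-36648$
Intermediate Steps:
$u{\left(E,F \right)} = -2 + F + E F$ ($u{\left(E,F \right)} = -2 + \left(F E + F\right) = -2 + \left(E F + F\right) = -2 + \left(F + E F\right) = -2 + F + E F$)
$- 931 u{\left(-11,-4 \right)} - 1270 = - 931 \left(-2 - 4 - -44\right) - 1270 = - 931 \left(-2 - 4 + 44\right) - 1270 = \left(-931\right) 38 - 1270 = -35378 - 1270 = -36648$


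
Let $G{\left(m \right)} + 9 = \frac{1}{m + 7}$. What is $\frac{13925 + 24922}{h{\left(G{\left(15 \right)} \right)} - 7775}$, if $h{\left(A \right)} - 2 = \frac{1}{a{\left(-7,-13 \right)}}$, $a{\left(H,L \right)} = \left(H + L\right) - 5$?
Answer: $- \frac{971175}{194326} \approx -4.9977$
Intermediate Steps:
$G{\left(m \right)} = -9 + \frac{1}{7 + m}$ ($G{\left(m \right)} = -9 + \frac{1}{m + 7} = -9 + \frac{1}{7 + m}$)
$a{\left(H,L \right)} = -5 + H + L$ ($a{\left(H,L \right)} = \left(H + L\right) - 5 = -5 + H + L$)
$h{\left(A \right)} = \frac{49}{25}$ ($h{\left(A \right)} = 2 + \frac{1}{-5 - 7 - 13} = 2 + \frac{1}{-25} = 2 - \frac{1}{25} = \frac{49}{25}$)
$\frac{13925 + 24922}{h{\left(G{\left(15 \right)} \right)} - 7775} = \frac{13925 + 24922}{\frac{49}{25} - 7775} = \frac{38847}{- \frac{194326}{25}} = 38847 \left(- \frac{25}{194326}\right) = - \frac{971175}{194326}$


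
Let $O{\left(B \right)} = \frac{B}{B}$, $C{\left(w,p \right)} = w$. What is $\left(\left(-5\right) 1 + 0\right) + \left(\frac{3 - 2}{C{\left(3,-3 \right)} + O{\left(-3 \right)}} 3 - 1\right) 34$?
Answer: $- \frac{27}{2} \approx -13.5$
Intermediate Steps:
$O{\left(B \right)} = 1$
$\left(\left(-5\right) 1 + 0\right) + \left(\frac{3 - 2}{C{\left(3,-3 \right)} + O{\left(-3 \right)}} 3 - 1\right) 34 = \left(\left(-5\right) 1 + 0\right) + \left(\frac{3 - 2}{3 + 1} \cdot 3 - 1\right) 34 = \left(-5 + 0\right) + \left(1 \cdot \frac{1}{4} \cdot 3 - 1\right) 34 = -5 + \left(1 \cdot \frac{1}{4} \cdot 3 - 1\right) 34 = -5 + \left(\frac{1}{4} \cdot 3 - 1\right) 34 = -5 + \left(\frac{3}{4} - 1\right) 34 = -5 - \frac{17}{2} = - \frac{27}{2}$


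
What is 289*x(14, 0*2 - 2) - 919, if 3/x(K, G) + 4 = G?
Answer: -2127/2 ≈ -1063.5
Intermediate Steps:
x(K, G) = 3/(-4 + G)
289*x(14, 0*2 - 2) - 919 = 289*(3/(-4 + (0*2 - 2))) - 919 = 289*(3/(-4 + (0 - 2))) - 919 = 289*(3/(-4 - 2)) - 919 = 289*(3/(-6)) - 919 = 289*(3*(-⅙)) - 919 = 289*(-½) - 919 = -289/2 - 919 = -2127/2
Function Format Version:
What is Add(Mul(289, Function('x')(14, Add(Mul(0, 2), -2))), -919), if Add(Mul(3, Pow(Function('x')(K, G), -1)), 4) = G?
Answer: Rational(-2127, 2) ≈ -1063.5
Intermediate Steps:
Function('x')(K, G) = Mul(3, Pow(Add(-4, G), -1))
Add(Mul(289, Function('x')(14, Add(Mul(0, 2), -2))), -919) = Add(Mul(289, Mul(3, Pow(Add(-4, Add(Mul(0, 2), -2)), -1))), -919) = Add(Mul(289, Mul(3, Pow(Add(-4, Add(0, -2)), -1))), -919) = Add(Mul(289, Mul(3, Pow(Add(-4, -2), -1))), -919) = Add(Mul(289, Mul(3, Pow(-6, -1))), -919) = Add(Mul(289, Mul(3, Rational(-1, 6))), -919) = Add(Mul(289, Rational(-1, 2)), -919) = Add(Rational(-289, 2), -919) = Rational(-2127, 2)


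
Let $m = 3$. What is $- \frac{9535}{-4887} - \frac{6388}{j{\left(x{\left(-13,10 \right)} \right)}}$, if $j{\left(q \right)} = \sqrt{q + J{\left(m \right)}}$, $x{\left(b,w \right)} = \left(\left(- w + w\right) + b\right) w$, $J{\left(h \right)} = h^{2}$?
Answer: $\frac{9535}{4887} + \frac{6388 i}{11} \approx 1.9511 + 580.73 i$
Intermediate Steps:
$x{\left(b,w \right)} = b w$ ($x{\left(b,w \right)} = \left(0 + b\right) w = b w$)
$j{\left(q \right)} = \sqrt{9 + q}$ ($j{\left(q \right)} = \sqrt{q + 3^{2}} = \sqrt{q + 9} = \sqrt{9 + q}$)
$- \frac{9535}{-4887} - \frac{6388}{j{\left(x{\left(-13,10 \right)} \right)}} = - \frac{9535}{-4887} - \frac{6388}{\sqrt{9 - 130}} = \left(-9535\right) \left(- \frac{1}{4887}\right) - \frac{6388}{\sqrt{9 - 130}} = \frac{9535}{4887} - \frac{6388}{\sqrt{-121}} = \frac{9535}{4887} - \frac{6388}{11 i} = \frac{9535}{4887} - 6388 \left(- \frac{i}{11}\right) = \frac{9535}{4887} + \frac{6388 i}{11}$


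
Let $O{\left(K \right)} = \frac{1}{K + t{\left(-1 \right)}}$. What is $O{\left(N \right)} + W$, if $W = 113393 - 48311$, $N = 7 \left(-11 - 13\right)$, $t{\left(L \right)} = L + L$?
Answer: $\frac{11063939}{170} \approx 65082.0$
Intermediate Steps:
$t{\left(L \right)} = 2 L$
$N = -168$ ($N = 7 \left(-24\right) = -168$)
$W = 65082$ ($W = 113393 - 48311 = 65082$)
$O{\left(K \right)} = \frac{1}{-2 + K}$ ($O{\left(K \right)} = \frac{1}{K + 2 \left(-1\right)} = \frac{1}{K - 2} = \frac{1}{-2 + K}$)
$O{\left(N \right)} + W = \frac{1}{-2 - 168} + 65082 = \frac{1}{-170} + 65082 = - \frac{1}{170} + 65082 = \frac{11063939}{170}$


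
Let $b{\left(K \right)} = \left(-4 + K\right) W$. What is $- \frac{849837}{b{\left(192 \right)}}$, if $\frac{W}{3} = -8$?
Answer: $\frac{283279}{1504} \approx 188.35$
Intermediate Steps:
$W = -24$ ($W = 3 \left(-8\right) = -24$)
$b{\left(K \right)} = 96 - 24 K$ ($b{\left(K \right)} = \left(-4 + K\right) \left(-24\right) = 96 - 24 K$)
$- \frac{849837}{b{\left(192 \right)}} = - \frac{849837}{96 - 4608} = - \frac{849837}{-4512} = \left(-849837\right) \left(- \frac{1}{4512}\right) = \frac{283279}{1504}$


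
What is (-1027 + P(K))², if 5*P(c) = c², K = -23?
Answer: 21215236/25 ≈ 8.4861e+5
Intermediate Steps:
P(c) = c²/5
(-1027 + P(K))² = (-1027 + (⅕)*(-23)²)² = (-1027 + (⅕)*529)² = (-1027 + 529/5)² = (-4606/5)² = 21215236/25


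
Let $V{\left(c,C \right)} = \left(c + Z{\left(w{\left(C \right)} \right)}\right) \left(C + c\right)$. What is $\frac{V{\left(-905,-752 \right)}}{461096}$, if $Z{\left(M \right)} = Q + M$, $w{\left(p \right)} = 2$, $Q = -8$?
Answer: $\frac{1509527}{461096} \approx 3.2738$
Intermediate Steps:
$Z{\left(M \right)} = -8 + M$
$V{\left(c,C \right)} = \left(-6 + c\right) \left(C + c\right)$ ($V{\left(c,C \right)} = \left(c + \left(-8 + 2\right)\right) \left(C + c\right) = \left(c - 6\right) \left(C + c\right) = \left(-6 + c\right) \left(C + c\right)$)
$\frac{V{\left(-905,-752 \right)}}{461096} = \frac{\left(-905\right)^{2} - -4512 - -5430 - -680560}{461096} = \left(819025 + 4512 + 5430 + 680560\right) \frac{1}{461096} = 1509527 \cdot \frac{1}{461096} = \frac{1509527}{461096}$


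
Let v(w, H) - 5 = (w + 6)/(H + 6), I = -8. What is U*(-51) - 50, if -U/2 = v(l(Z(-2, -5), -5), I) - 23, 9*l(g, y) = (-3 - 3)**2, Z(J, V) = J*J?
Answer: -2396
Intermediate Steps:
Z(J, V) = J**2
l(g, y) = 4 (l(g, y) = (-3 - 3)**2/9 = (1/9)*(-6)**2 = (1/9)*36 = 4)
v(w, H) = 5 + (6 + w)/(6 + H) (v(w, H) = 5 + (w + 6)/(H + 6) = 5 + (6 + w)/(6 + H))
U = 46 (U = -2*((36 + 4 + 5*(-8))/(6 - 8) - 23) = -2*((36 + 4 - 40)/(-2) - 23) = -2*(-1/2*0 - 23) = -2*(0 - 23) = -2*(-23) = 46)
U*(-51) - 50 = 46*(-51) - 50 = -2346 - 50 = -2396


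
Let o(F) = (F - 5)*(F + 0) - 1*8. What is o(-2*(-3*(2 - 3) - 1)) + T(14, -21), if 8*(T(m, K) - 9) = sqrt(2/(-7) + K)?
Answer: 37 + I*sqrt(1043)/56 ≈ 37.0 + 0.57671*I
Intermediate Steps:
o(F) = -8 + F*(-5 + F) (o(F) = (-5 + F)*F - 8 = F*(-5 + F) - 8 = -8 + F*(-5 + F))
T(m, K) = 9 + sqrt(-2/7 + K)/8 (T(m, K) = 9 + sqrt(2/(-7) + K)/8 = 9 + sqrt(2*(-1/7) + K)/8 = 9 + sqrt(-2/7 + K)/8)
o(-2*(-3*(2 - 3) - 1)) + T(14, -21) = (-8 + (-2*(-3*(2 - 3) - 1))**2 - (-10)*(-3*(2 - 3) - 1)) + (9 + sqrt(-14 + 49*(-21))/56) = (-8 + (-2*(-3*(-1) - 1))**2 - (-10)*(-3*(-1) - 1)) + (9 + sqrt(-14 - 1029)/56) = (-8 + (-2*(3 - 1))**2 - (-10)*(3 - 1)) + (9 + sqrt(-1043)/56) = (-8 + (-2*2)**2 - (-10)*2) + (9 + (I*sqrt(1043))/56) = (-8 + (-4)**2 - 5*(-4)) + (9 + I*sqrt(1043)/56) = (-8 + 16 + 20) + (9 + I*sqrt(1043)/56) = 28 + (9 + I*sqrt(1043)/56) = 37 + I*sqrt(1043)/56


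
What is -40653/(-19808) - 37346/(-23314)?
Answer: 843766805/230901856 ≈ 3.6542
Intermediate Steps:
-40653/(-19808) - 37346/(-23314) = -40653*(-1/19808) - 37346*(-1/23314) = 40653/19808 + 18673/11657 = 843766805/230901856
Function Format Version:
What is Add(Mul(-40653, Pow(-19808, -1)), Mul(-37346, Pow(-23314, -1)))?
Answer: Rational(843766805, 230901856) ≈ 3.6542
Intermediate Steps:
Add(Mul(-40653, Pow(-19808, -1)), Mul(-37346, Pow(-23314, -1))) = Add(Mul(-40653, Rational(-1, 19808)), Mul(-37346, Rational(-1, 23314))) = Add(Rational(40653, 19808), Rational(18673, 11657)) = Rational(843766805, 230901856)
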